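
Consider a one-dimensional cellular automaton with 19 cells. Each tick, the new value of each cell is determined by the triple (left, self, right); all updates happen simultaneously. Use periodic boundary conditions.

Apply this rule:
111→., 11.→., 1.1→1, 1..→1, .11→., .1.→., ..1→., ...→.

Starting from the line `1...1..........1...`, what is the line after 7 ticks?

.1...1..........1..
..1...1..........1.
...1...1..........1
1...1...1..........
.1...1...1.........
..1...1...1........
...1...1...1.......

...1...1...1.......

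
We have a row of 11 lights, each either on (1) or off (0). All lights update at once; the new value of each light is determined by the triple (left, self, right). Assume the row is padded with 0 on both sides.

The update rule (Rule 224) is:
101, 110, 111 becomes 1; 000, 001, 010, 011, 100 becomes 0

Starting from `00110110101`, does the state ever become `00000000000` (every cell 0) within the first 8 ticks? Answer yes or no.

yes

tick 1: 00011011010
tick 2: 00001101100
tick 3: 00000110100
tick 4: 00000011000
tick 5: 00000001000
tick 6: 00000000000
all cells are 0 at tick 6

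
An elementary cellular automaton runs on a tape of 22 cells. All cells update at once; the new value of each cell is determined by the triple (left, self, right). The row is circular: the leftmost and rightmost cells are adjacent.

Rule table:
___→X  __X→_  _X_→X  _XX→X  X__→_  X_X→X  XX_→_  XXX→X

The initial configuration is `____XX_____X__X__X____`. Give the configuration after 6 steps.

XXX_X__XXX_X__X__X_XXX
XX_XX__XX_XX__X__XXXXX
X_XX___X_XX___X__XXXXX
_XX__X_XXX__X_X__XXXXX
XX___XXXX___XXX__XXXX_
X__X_XXX__X_XX___XXX_X

X__X_XXX__X_XX___XXX_X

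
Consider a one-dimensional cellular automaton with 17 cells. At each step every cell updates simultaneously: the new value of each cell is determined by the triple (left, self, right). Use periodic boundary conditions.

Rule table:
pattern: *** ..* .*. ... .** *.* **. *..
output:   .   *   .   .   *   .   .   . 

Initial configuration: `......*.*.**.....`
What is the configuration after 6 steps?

.....*....*......
....*....*.......
...*....*........
..*....*.........
.*....*..........
*....*...........

*....*...........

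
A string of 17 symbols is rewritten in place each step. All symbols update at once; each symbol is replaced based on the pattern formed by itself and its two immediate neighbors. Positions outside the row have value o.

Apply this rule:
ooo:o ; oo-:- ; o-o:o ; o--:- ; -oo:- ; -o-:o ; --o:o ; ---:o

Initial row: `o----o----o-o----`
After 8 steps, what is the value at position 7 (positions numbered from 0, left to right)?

o

--oooo-oooooo-ooo
-o-oo-o-oooo-o-oo
ooo--ooo-oo-ooo-o
oo--o-o-o--o-o-o-
o--oooooo-ooooooo
--o-oooo-o-oooooo
-ooo-oo-ooo-ooooo
o-o-o--o-o-o-oooo
position 7 holds o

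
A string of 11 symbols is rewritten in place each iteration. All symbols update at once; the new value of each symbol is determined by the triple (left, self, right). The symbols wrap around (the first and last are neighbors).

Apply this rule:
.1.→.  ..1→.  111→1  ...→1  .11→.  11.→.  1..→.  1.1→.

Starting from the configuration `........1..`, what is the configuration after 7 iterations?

.1111......

1111111...1
111111..1..
.1111......
..11..11111
.......111.
111111..1..  (repeats iteration 2; period 4)
iteration 7: .1111......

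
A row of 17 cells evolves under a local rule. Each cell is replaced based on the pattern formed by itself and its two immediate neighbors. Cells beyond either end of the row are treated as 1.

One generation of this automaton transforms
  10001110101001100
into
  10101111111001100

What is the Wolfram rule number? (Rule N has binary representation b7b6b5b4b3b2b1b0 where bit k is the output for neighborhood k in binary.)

position 5: 111 → 1  (bit 7 = 1)
position 0: 110 → 1  (bit 6 = 1)
position 7: 101 → 1  (bit 5 = 1)
position 1: 100 → 0  (bit 4 = 0)
position 4: 011 → 1  (bit 3 = 1)
position 8: 010 → 1  (bit 2 = 1)
position 3: 001 → 0  (bit 1 = 0)
position 2: 000 → 1  (bit 0 = 1)
bits b7..b0 = 11101101 = 237

237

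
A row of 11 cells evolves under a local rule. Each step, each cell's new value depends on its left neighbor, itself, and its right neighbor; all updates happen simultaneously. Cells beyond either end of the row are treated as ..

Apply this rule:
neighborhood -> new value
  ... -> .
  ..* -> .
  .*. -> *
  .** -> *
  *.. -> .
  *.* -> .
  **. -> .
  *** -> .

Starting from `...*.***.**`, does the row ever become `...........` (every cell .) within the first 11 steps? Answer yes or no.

...*.*...*.
...*.*...*.  (fixed point — unchanged through step 11)
step 11 is ...*.*...*., still not uniform .

no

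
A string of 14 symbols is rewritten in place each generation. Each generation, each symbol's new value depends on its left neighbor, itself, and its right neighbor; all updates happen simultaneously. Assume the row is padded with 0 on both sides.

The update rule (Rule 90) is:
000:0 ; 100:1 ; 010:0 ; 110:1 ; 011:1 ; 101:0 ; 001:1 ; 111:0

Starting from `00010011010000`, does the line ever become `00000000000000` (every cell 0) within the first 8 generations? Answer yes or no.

no

00101111001000
01001001110100
10110111010010
00110101001101
01110000111100
11011001100110
11011111111111
11010000000001
generation 8 is 11010000000001, still not uniform 0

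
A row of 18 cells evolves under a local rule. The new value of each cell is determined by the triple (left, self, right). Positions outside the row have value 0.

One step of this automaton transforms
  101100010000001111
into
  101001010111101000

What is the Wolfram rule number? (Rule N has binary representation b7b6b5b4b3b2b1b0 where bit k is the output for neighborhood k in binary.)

13

position 15: 111 → 0  (bit 7 = 0)
position 3: 110 → 0  (bit 6 = 0)
position 1: 101 → 0  (bit 5 = 0)
position 4: 100 → 0  (bit 4 = 0)
position 2: 011 → 1  (bit 3 = 1)
position 0: 010 → 1  (bit 2 = 1)
position 6: 001 → 0  (bit 1 = 0)
position 5: 000 → 1  (bit 0 = 1)
bits b7..b0 = 00001101 = 13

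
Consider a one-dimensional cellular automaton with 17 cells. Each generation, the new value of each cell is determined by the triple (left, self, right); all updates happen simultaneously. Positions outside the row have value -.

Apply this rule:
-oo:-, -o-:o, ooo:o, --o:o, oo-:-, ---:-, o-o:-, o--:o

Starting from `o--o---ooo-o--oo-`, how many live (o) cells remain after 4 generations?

ooooo-o-o--ooo--o
-ooo--o-ooo-o-ooo
o-o-ooo--o--o--o-
o-o--o-oooooooooo
count of o: 13

13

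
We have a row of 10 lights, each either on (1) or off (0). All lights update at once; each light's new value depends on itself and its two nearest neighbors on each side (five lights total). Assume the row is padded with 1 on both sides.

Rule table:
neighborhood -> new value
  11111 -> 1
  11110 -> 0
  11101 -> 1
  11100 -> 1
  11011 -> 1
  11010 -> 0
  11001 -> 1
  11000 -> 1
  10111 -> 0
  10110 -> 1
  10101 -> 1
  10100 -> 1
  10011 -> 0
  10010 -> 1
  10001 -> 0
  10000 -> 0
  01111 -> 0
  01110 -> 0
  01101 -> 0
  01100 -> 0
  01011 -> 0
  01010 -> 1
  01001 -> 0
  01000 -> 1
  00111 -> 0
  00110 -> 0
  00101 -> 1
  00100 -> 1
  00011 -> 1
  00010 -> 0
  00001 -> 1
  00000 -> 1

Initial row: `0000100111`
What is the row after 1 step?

1010100001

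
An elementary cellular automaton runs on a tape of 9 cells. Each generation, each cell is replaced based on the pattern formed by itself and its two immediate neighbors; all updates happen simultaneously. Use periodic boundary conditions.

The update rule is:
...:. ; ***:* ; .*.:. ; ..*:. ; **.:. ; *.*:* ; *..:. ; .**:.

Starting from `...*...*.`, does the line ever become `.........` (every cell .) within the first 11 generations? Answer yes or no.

.........
all cells are . at generation 1

yes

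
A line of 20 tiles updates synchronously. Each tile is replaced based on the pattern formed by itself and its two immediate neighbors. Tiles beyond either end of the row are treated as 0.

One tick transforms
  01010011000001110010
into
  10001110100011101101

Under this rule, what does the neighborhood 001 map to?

1

At position 0 the neighborhood is 001; the next row has 1 there.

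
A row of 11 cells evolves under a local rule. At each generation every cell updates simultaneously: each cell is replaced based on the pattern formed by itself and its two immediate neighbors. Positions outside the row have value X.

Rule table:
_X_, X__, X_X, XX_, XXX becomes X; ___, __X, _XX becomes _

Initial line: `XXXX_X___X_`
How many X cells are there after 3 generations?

9

generation 1: XXXXXXX__XX
generation 2: XXXXXXXX__X
generation 3: XXXXXXXXX__
count of X: 9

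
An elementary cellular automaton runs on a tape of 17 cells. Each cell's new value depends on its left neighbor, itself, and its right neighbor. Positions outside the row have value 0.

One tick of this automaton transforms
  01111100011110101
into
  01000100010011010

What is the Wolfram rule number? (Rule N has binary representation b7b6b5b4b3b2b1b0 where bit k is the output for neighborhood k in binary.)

position 2: 111 → 0  (bit 7 = 0)
position 5: 110 → 1  (bit 6 = 1)
position 13: 101 → 1  (bit 5 = 1)
position 6: 100 → 0  (bit 4 = 0)
position 1: 011 → 1  (bit 3 = 1)
position 14: 010 → 0  (bit 2 = 0)
position 0: 001 → 0  (bit 1 = 0)
position 7: 000 → 0  (bit 0 = 0)
bits b7..b0 = 01101000 = 104

104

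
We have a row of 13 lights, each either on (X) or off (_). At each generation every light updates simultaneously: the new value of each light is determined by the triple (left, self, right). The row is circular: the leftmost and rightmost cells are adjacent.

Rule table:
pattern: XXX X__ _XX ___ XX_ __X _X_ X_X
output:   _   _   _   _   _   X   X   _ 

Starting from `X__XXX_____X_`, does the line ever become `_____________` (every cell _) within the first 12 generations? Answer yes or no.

no

X_X_______XX_
X_X______X___
X_X_____XX__X
__X____X___X_
_XX___XX__XX_
X____X___X___
X___XX__XX__X
___X___X___X_
__XX__XX__XX_
_X___X___X___
XX__XX__XX___
___X___X____X
generation 12 is ___X___X____X, still not uniform _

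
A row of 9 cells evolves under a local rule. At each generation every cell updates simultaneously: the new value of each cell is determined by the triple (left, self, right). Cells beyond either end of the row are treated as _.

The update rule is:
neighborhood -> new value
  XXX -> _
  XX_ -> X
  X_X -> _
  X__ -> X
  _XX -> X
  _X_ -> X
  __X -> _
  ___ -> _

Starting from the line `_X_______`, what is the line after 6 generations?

_XX______
_XXX_____
_X_XX____
_X_XXX___
_X_X_XX__
_X_X_XXX_

_X_X_XXX_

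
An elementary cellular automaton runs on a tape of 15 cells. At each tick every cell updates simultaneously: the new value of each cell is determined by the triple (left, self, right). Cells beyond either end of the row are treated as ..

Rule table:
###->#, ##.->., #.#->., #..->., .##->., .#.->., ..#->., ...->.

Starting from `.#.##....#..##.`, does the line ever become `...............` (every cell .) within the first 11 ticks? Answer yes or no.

yes

...............
all cells are . at tick 1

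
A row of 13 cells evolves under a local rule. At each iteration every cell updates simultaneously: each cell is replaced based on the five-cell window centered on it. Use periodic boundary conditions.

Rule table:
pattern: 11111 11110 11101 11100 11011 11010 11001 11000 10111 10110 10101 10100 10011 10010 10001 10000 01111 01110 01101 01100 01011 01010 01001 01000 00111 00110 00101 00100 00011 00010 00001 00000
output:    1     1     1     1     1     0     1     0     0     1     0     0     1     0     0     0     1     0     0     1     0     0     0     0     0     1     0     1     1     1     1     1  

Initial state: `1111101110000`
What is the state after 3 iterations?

0001111000100

iteration 1: 0111110010011
iteration 2: 1011111010110
iteration 3: 0001111000100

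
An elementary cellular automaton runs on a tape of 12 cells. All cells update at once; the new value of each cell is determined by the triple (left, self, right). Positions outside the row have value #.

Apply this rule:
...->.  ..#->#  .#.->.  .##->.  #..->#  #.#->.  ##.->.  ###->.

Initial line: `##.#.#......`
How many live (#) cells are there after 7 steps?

step 1: ......#....#
step 2: #....#.#..#.
step 3: .#..#...##..
step 4: ..##.#.#..##
step 5: ##......##..
step 6: ..#....#..##
step 7: ##.#..#.##..
count of #: 6

6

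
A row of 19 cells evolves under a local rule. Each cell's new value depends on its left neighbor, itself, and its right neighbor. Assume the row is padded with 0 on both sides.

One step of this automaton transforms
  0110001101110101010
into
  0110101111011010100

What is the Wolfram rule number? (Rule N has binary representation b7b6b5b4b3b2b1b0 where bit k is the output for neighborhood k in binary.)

105

position 10: 111 → 0  (bit 7 = 0)
position 2: 110 → 1  (bit 6 = 1)
position 8: 101 → 1  (bit 5 = 1)
position 3: 100 → 0  (bit 4 = 0)
position 1: 011 → 1  (bit 3 = 1)
position 13: 010 → 0  (bit 2 = 0)
position 0: 001 → 0  (bit 1 = 0)
position 4: 000 → 1  (bit 0 = 1)
bits b7..b0 = 01101001 = 105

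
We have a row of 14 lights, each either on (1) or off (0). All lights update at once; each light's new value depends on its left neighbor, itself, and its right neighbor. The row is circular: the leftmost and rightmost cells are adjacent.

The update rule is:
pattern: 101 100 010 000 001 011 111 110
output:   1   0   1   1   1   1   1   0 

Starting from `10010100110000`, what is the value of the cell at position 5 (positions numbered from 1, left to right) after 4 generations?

1

generation 1: 10111101100111
generation 2: 01111011001111
generation 3: 11110110011110
generation 4: 11101100111101
position 5 holds 1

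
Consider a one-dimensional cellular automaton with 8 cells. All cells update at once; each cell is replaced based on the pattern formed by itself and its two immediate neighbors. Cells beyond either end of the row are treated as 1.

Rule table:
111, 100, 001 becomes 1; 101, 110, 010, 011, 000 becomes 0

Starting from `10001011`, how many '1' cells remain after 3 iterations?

2

01010001
00001010
10010000
count of 1: 2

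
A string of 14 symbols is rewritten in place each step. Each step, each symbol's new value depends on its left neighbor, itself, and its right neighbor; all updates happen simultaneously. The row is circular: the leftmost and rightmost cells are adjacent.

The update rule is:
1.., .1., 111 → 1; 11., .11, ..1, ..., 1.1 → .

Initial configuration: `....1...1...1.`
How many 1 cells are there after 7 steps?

6

....11..11..11
1.....1...1...
11....11..11..
..1.....1...1.
..11....11..11
1...1.....1...
11..11....11..
count of 1: 6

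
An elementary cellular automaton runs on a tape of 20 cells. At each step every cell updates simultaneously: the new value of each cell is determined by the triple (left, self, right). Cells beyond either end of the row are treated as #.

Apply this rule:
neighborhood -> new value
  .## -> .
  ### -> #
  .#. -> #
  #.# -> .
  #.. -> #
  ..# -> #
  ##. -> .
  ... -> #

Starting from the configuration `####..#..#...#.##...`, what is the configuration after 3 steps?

#.###.######...#...#

###.##########...###
##...########.###.##
#.###.######...#...#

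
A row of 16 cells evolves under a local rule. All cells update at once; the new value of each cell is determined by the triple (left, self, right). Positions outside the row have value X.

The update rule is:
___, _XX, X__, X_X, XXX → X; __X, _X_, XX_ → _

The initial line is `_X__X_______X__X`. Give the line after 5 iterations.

X_X__XXXXXX__X_X
_X_X_XXXXX_X__XX
X_X_XXXXX_X_X_XX
_X_XXXXX_X_X_XXX
X_XXXXX_X_X_XXXX

X_XXXXX_X_X_XXXX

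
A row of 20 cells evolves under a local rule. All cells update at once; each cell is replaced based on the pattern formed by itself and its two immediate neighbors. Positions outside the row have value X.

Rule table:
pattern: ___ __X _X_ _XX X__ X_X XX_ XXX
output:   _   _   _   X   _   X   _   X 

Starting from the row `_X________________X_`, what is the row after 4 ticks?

___________________X

X__________________X
___________________X
___________________X  (fixed point — unchanged through tick 4)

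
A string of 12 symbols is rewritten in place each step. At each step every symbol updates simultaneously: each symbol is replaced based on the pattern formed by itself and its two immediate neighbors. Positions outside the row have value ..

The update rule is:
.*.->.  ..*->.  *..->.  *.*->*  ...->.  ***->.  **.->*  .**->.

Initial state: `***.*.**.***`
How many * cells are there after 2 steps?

4

step 1: ..**.*.**..*
step 2: ...**.*.*...
count of *: 4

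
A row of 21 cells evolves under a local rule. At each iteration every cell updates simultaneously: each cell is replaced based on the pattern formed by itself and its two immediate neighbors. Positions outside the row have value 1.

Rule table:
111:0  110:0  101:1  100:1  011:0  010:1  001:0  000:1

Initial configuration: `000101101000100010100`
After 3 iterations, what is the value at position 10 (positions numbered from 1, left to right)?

1

110110011110111011110
001001000001000100001
101101111101110111100
position 10 holds 1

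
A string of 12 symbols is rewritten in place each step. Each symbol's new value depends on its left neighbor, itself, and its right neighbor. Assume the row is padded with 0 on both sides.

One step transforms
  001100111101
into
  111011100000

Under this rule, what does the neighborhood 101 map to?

0

At position 10 the neighborhood is 101; the next row has 0 there.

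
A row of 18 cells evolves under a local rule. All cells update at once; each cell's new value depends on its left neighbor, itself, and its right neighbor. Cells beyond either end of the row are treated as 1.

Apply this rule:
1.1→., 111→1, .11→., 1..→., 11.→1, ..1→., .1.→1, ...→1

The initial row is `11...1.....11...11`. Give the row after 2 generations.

11.1.1..11..1.1...

11.1.1.111..1.1..1
11.1.1..11..1.1...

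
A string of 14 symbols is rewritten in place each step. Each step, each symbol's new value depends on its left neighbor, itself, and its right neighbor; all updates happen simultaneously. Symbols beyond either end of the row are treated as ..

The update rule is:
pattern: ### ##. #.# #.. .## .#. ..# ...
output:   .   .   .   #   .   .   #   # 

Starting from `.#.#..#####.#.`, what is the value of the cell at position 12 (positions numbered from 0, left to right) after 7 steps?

#...##.......#
.###..#######.
#...##.......#  (repeats step 1; period 2)
step 7: #...##.......#
position 12 holds .

.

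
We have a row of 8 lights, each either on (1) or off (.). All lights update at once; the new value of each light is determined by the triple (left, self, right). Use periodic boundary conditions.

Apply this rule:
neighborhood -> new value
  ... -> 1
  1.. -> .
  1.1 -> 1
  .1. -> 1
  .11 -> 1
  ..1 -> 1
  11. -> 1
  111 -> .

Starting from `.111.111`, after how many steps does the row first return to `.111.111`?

2

step 1: 11.111.1
step 2: .111.111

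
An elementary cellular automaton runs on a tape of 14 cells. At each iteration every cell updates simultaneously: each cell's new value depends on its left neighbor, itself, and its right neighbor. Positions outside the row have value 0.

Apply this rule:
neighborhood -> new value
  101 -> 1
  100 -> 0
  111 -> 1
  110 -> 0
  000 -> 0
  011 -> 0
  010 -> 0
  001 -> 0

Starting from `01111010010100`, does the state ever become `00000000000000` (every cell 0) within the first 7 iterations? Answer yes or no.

00110100001000
00001000000000
00000000000000
all cells are 0 at iteration 3

yes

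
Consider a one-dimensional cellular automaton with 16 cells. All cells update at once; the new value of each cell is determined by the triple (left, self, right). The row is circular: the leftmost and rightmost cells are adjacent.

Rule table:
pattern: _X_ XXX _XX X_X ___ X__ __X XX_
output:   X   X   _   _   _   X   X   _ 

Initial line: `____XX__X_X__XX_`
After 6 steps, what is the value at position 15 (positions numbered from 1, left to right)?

___X__XXX_XXX__X
X_XXXX_X___X_XXX
___XX__XX_XX__XX
X_X__XX_____XX__
X_XXX__X___X__XX
___X_XXXX_XXXX_X
position 15 holds _

_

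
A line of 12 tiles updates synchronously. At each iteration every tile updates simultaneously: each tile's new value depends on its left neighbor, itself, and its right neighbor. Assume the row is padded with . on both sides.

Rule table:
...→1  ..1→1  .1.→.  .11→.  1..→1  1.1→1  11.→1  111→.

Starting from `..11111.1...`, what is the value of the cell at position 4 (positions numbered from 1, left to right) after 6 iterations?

11....11.111
.11111.11..1
1....11.111.
.1111.11..11
1...11.111.1
.111.11..11.
position 4 holds 1

1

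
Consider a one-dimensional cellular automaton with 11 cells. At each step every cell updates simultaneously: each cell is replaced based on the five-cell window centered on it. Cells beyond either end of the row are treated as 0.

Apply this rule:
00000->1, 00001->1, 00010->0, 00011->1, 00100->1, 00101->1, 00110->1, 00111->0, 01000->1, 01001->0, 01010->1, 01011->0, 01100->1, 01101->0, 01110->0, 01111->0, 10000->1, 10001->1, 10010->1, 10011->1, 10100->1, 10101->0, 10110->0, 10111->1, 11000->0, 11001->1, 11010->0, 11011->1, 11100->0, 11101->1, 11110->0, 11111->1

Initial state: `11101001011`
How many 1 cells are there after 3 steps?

4

step 1: 00101011001
step 2: 10110001111
step 3: 10010110000
count of 1: 4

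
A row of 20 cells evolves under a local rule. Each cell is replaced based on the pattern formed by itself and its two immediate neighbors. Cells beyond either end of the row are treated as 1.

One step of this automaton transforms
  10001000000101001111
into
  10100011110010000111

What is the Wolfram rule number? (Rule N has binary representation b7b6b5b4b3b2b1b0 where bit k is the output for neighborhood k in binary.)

position 17: 111 → 1  (bit 7 = 1)
position 0: 110 → 1  (bit 6 = 1)
position 12: 101 → 1  (bit 5 = 1)
position 1: 100 → 0  (bit 4 = 0)
position 16: 011 → 0  (bit 3 = 0)
position 4: 010 → 0  (bit 2 = 0)
position 3: 001 → 0  (bit 1 = 0)
position 2: 000 → 1  (bit 0 = 1)
bits b7..b0 = 11100001 = 225

225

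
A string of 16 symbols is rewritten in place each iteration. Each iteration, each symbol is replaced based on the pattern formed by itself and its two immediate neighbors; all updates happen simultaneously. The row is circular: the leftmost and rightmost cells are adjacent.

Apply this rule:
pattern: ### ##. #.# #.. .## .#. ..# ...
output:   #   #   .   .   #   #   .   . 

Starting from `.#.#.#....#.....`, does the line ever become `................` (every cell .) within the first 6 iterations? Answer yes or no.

.#.#.#....#.....  (fixed point — unchanged through iteration 6)
iteration 6 is .#.#.#....#....., still not uniform .

no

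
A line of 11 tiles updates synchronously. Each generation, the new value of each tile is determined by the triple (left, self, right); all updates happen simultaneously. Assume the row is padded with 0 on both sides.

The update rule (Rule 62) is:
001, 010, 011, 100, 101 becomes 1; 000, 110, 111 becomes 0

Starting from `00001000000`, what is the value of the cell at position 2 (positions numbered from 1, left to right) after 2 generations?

00011100000
00110010000
position 2 holds 0

0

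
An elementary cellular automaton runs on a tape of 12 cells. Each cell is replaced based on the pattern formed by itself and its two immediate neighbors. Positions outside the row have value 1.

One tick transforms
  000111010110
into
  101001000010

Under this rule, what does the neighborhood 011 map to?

At position 3 the neighborhood is 011; the next row has 0 there.

0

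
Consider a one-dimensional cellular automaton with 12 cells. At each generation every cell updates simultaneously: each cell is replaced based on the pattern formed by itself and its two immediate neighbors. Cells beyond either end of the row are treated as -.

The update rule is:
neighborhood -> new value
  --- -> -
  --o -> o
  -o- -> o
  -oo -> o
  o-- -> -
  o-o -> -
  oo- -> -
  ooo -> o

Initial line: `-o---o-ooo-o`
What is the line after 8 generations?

o-o-o-o-----

oo--oo-oo--o
o--oo--o--oo
o-oo--oo-oo-
o-o--oo--o--
o-o-oo--oo--
o-o-o--oo---
o-o-o-oo----
o-o-o-o-----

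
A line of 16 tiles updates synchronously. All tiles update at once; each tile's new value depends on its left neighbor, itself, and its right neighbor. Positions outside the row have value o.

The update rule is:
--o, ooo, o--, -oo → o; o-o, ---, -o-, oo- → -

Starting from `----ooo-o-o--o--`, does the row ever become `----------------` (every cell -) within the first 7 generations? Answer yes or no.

generation 1: o--ooo-----oo-oo
generation 2: -oooo-o---oo--oo
generation 3: -ooo---o-oo-oooo
generation 4: -oo-o-o--o--oooo
generation 5: -o-----oo-oooooo
generation 6: --o---oo--oooooo
generation 7: oo-o-oo-oooooooo
generation 7 is oo-o-oo-oooooooo, still not uniform -

no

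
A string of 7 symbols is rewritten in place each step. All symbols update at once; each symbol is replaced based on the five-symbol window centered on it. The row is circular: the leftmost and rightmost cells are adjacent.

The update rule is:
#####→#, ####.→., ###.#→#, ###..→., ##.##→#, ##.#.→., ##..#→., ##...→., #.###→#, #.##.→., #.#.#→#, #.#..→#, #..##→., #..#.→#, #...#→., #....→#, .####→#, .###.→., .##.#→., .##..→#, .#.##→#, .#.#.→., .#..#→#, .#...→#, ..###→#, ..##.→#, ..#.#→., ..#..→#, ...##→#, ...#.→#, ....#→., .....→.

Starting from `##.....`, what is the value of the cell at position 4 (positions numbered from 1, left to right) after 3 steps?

.

step 1: ##.#..#
step 2: .#.##.#
step 3: .##...#
position 4 holds .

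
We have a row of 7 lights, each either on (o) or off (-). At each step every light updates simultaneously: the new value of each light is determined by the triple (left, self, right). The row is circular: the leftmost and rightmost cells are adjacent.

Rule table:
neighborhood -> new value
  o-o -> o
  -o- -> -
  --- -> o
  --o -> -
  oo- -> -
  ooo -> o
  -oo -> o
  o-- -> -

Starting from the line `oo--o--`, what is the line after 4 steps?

-ooo---

step 1: o------
step 2: --oooo-
step 3: o-ooo--
step 4: -ooo---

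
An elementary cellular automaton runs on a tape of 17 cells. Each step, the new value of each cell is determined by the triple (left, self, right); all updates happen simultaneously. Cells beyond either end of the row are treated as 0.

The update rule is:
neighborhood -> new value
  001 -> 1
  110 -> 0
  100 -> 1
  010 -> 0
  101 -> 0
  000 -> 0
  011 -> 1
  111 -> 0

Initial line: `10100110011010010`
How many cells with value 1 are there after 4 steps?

6

00011101110001101
00110001001011000
01101010110010100
11000000101100010
count of 1: 6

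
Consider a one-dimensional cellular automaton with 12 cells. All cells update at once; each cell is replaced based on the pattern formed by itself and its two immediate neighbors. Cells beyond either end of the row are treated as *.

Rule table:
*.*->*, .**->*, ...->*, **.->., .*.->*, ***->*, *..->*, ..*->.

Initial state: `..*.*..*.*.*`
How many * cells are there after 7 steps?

11

*.****.*****
.****.******
****.*******
***.********
**.*********
*.**********
.***********
count of *: 11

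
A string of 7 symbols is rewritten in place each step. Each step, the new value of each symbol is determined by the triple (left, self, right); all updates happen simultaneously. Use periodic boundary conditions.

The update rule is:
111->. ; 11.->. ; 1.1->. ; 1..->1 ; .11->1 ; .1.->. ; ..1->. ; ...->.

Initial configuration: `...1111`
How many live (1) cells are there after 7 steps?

1..1...
.1..1..
..1..1.
...1..1
1...1..
.1...1.
..1...1
count of 1: 2

2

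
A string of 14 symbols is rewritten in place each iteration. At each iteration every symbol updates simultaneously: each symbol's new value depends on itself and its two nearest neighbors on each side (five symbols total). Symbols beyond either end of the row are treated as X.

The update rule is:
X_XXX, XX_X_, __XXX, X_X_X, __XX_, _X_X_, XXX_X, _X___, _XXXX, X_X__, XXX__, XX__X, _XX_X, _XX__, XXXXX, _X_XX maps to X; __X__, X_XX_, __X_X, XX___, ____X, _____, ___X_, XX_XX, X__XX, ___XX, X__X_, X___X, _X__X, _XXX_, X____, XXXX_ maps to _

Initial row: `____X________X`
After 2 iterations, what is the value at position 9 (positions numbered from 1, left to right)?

_____X_______X
______X______X
position 9 holds _

_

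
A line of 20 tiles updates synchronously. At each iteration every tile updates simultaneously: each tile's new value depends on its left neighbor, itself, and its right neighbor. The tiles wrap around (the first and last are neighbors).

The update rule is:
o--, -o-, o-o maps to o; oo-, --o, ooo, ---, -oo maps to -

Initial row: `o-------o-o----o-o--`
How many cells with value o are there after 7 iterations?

oo------oooo---oooo-
--o---------o------o
o-oo--------oo-----o
-o--o---------o-----
-oo-oo--------oo----
---o--o---------o---
---oo-oo--------oo--
count of o: 6

6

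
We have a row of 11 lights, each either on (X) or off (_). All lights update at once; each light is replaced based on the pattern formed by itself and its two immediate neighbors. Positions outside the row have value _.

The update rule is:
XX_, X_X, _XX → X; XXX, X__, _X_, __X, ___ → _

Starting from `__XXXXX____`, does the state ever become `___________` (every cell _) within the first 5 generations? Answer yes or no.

__X___X____
___________
all cells are _ at generation 2

yes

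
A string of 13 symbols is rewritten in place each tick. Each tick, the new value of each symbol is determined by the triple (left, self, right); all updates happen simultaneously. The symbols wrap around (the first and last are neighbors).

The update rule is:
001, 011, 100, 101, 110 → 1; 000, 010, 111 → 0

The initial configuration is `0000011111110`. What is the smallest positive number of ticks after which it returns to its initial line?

14

0000110000011
1001111000111
1111001101100
1001111111111
1111000000000
1001100000001
1111110000011
0000011000110
0000111101111
1001100111001
1111111101111
0000000111000
0000001101100
0000011111110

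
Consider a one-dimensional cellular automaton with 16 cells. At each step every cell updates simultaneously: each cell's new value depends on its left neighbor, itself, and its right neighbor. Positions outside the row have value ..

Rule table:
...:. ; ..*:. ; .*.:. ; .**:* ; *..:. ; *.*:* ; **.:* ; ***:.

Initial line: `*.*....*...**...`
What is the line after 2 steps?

step 1: .*.........**...
step 2: ...........**...

...........**...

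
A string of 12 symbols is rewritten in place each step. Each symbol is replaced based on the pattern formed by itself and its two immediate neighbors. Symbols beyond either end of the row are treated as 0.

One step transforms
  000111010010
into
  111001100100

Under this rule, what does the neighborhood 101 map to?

1

At position 6 the neighborhood is 101; the next row has 1 there.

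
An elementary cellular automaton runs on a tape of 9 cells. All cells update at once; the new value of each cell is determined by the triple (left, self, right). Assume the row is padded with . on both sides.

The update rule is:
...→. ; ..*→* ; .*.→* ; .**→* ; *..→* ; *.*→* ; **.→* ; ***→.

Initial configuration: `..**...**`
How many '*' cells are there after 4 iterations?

5

iteration 1: .****.***
iteration 2: **..***.*
iteration 3: *****.***
iteration 4: *...***.*
count of *: 5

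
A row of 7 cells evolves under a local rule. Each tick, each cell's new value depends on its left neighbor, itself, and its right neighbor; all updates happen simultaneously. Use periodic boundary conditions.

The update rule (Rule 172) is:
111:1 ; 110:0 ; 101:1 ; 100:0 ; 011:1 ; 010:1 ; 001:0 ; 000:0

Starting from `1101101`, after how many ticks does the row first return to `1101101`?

1011011
0110111
1101110
1011101
0111011
1110110
1101101

7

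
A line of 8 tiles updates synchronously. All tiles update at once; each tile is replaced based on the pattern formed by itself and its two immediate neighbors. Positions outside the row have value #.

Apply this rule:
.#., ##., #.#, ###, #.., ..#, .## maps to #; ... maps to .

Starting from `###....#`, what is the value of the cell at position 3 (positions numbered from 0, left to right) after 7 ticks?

####..##
########
########  (fixed point — unchanged through tick 7)
position 3 holds #

#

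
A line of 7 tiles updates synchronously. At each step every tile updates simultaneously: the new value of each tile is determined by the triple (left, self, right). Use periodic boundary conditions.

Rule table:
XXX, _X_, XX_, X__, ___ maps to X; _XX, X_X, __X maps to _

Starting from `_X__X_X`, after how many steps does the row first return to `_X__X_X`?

step 1: _XX_X_X
step 2: __X_X_X
step 3: X_X_X_X
step 4: X_X_X__
step 5: X_X_XX_
step 6: X_X__X_
step 7: X_XX_X_
step 8: X__X_X_
step 9: XX_X_X_
step 10: _X_X_X_
step 11: _X_X_XX
step 12: _X_X__X
step 13: _X_XX_X
step 14: _X__X_X

14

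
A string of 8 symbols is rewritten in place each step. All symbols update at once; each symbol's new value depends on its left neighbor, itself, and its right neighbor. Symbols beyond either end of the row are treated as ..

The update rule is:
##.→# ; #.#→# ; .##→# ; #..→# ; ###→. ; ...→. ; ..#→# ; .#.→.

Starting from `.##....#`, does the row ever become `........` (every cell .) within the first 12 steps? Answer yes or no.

step 1: ####..#.
step 2: #..###.#
step 3: .###.##.
step 4: ##.#####
step 5: ####...#
step 6: #..##.#.
step 7: .#####.#
step 8: ##...##.
step 9: ###.####
step 10: #.###..#
step 11: .##.###.
step 12: #####.##
step 12 is #####.##, still not uniform .

no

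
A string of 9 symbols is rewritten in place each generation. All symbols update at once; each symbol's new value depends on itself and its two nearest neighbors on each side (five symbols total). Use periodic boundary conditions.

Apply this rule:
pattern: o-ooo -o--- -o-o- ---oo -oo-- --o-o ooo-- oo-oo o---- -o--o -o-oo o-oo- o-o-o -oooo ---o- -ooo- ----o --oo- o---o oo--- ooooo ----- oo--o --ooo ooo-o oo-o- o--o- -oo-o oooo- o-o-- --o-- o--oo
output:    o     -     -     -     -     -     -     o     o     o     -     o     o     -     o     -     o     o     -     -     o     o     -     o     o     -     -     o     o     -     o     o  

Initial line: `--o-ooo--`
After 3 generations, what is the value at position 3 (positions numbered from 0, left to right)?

oo--o---o
----o---o
-oooo--oo
position 3 holds o

o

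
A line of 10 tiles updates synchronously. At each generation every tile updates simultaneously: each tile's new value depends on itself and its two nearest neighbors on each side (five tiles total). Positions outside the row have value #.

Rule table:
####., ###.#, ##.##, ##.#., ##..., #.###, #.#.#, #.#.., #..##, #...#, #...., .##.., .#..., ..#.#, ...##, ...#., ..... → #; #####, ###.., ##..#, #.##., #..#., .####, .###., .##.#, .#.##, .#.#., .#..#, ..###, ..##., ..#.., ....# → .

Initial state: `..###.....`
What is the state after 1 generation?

.#...###.#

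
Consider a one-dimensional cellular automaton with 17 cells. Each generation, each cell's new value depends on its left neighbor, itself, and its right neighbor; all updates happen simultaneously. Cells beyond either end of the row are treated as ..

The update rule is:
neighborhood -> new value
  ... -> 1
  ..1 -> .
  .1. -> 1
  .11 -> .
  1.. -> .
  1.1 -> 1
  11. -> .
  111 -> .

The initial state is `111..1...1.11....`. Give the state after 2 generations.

1111.1111...1....

.....1.1.11...111
1111.1111...1....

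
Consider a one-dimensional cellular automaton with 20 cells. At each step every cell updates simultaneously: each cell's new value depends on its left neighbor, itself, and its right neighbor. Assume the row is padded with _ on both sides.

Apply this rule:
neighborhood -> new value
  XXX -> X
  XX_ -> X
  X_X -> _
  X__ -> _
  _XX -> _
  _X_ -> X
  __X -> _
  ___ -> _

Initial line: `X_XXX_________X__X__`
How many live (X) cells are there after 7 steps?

4

X__XX_________X__X__
X___X_________X__X__
X___X_________X__X__  (fixed point — unchanged through step 7)
count of X: 4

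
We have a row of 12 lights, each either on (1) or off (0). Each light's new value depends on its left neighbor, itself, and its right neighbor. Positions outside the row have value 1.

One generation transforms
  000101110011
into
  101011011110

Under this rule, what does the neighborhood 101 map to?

1

At position 4 the neighborhood is 101; the next row has 1 there.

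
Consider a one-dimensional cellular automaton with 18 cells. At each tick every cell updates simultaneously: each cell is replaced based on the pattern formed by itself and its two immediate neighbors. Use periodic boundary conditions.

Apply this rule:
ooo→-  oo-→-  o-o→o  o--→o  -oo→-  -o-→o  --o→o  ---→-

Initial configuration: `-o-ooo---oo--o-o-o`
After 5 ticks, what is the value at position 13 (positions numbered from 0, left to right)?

o

ooo---o-o--ooooooo
---o-oooooo-------
--ooo------o------
-o---o----ooo-----
ooo-ooo--o---o----
position 13 holds o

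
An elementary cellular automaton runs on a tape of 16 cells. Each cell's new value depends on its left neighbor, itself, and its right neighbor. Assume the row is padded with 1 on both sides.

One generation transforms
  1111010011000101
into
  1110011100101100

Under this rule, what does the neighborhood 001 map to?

1

At position 7 the neighborhood is 001; the next row has 1 there.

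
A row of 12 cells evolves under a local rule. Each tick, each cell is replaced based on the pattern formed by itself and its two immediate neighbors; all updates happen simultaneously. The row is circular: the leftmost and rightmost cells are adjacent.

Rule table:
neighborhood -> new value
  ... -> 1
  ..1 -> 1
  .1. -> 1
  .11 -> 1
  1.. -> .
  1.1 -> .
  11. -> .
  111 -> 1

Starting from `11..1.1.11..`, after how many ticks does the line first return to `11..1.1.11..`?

12

tick 1: 1..11.1.1..1
tick 2: ..11..1.1.11
tick 3: .11..11.1.1.
tick 4: 11..11..1.1.
tick 5: 1..11..11.1.
tick 6: 1.11..11..1.
tick 7: 1.1..11..11.
tick 8: 1.1.11..11..
tick 9: 1.1.1..11..1
tick 10: ..1.1.11..11
tick 11: .11.1.1..11.
tick 12: 11..1.1.11..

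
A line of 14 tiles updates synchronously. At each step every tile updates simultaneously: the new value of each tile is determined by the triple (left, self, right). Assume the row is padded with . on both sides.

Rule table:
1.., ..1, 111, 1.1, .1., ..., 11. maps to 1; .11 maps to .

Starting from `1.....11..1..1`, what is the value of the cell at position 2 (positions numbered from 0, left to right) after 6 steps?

1

111111.1111111
.111111.111111
1.111111.11111
11.111111.1111
.11.111111.111
1.11.111111.11
position 2 holds 1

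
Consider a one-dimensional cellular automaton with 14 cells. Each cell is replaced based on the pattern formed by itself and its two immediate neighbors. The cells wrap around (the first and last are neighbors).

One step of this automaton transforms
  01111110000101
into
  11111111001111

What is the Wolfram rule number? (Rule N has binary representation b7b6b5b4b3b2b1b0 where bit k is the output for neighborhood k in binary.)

254

position 2: 111 → 1  (bit 7 = 1)
position 6: 110 → 1  (bit 6 = 1)
position 0: 101 → 1  (bit 5 = 1)
position 7: 100 → 1  (bit 4 = 1)
position 1: 011 → 1  (bit 3 = 1)
position 11: 010 → 1  (bit 2 = 1)
position 10: 001 → 1  (bit 1 = 1)
position 8: 000 → 0  (bit 0 = 0)
bits b7..b0 = 11111110 = 254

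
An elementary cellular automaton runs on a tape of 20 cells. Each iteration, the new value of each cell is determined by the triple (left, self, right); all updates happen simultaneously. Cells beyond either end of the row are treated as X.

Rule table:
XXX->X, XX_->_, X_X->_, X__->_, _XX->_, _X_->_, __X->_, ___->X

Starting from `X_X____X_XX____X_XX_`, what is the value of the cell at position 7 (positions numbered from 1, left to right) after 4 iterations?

_

iteration 1: ____XX______XX______
iteration 2: _XX____XXXX____XXXX_
iteration 3: ____XX__XX__XX__XX__
iteration 4: _XX_________________
position 7 holds _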